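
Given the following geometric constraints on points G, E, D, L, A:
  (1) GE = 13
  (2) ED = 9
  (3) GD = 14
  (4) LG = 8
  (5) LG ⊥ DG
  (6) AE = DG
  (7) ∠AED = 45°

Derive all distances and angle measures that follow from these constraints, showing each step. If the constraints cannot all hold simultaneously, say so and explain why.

The constraints are consistent.

From the given relations:
  AE = DG = 14

Step 1: From DG = 14, GL = 8, and ∠DGL = 90°, by the law of cosines:
  DL² = DG² + GL² - 2·DG·GL·cos(90°) = 196 + 64 - 0 = 260
  DL = 2·√65

Step 2: From DE = 9, EA = 14, and ∠DEA = 45°, by the law of cosines:
  DA² = DE² + EA² - 2·DE·EA·cos(45°) = 81 + 196 - 178.2 = 98.81
  DA ≈ 9.94

Step 3: From GD = 14, GE = 13, DE = 9, by the inverse law of cosines:
  cos(∠DGE) = (GD² + GE² - DE²) / (2·GD·GE)
  ∠DGE = 38.72°

Step 4: From ED = 9, EG = 13, DG = 14, by the inverse law of cosines:
  cos(∠DEG) = (ED² + EG² - DG²) / (2·ED·EG)
  ∠DEG = 76.66°

Step 5: From DE = 9, DG = 14, EG = 13, by the inverse law of cosines:
  cos(∠EDG) = (DE² + DG² - EG²) / (2·DE·DG)
  ∠EDG = 64.62°

Step 6: From DA = 9.94, DE = 9, AE = 14, by the inverse law of cosines:
  cos(∠ADE) = (DA² + DE² - AE²) / (2·DA·DE)
  ∠ADE = 95.19°

Step 7: From DG = 14, DL = 2·√65, GL = 8, by the inverse law of cosines:
  cos(∠GDL) = (DG² + DL² - GL²) / (2·DG·DL)
  ∠GDL = 29.74°

Step 8: From LD = 2·√65, LG = 8, DG = 14, by the inverse law of cosines:
  cos(∠DLG) = (LD² + LG² - DG²) / (2·LD·LG)
  ∠DLG = 60.26°

Step 9: From AD = 9.94, AE = 14, DE = 9, by the inverse law of cosines:
  cos(∠DAE) = (AD² + AE² - DE²) / (2·AD·AE)
  ∠DAE = 39.81°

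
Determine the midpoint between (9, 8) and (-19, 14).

M = ((x₁ + x₂)/2, (y₁ + y₂)/2)
= ((9 + -19)/2, (8 + 14)/2)
= (-10/2, 22/2) = (-5, 11)

(-5, 11)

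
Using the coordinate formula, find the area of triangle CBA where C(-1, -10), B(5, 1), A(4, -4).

Using the Shoelace formula for a triangle:
Area = (1/2)|x0(y1 - y2) + x1(y2 - y0) + x2(y0 - y1)|
Area = (1/2)|-1(1 - -4) + 5(-4 - -10) + 4(-10 - 1)|
Area = (1/2)|-5 + 30 + -44|
Area = (1/2)|-19|
Area = (1/2)(19)
Area = 19/2

19/2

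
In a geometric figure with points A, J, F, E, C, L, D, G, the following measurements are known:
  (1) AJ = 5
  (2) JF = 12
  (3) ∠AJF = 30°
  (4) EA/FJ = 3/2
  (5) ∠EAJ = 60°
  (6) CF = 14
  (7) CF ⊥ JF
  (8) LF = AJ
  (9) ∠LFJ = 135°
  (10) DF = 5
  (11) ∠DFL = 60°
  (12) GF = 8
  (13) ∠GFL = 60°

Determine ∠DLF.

From the given relations: LF = AJ = 5.
Step 1: By the law of cosines on triangle LFD: LD² = 5² + 5² − 2·5·5·cos(60°) = 25, so LD = 5.
Step 2: By the inverse law of cosines on triangle DLF: cos(∠DLF) = (5² + 5² − 5²) / (2·5·5) = 25/50 = 0.5, so ∠DLF = 60°.

Therefore, the measure of angle ∠DLF = 60°.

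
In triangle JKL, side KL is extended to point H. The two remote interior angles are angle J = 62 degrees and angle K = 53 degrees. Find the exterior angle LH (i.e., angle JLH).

By the exterior angle theorem, an exterior angle of a triangle equals the sum of the two remote interior angles.
Exterior angle = angle J + angle K
Exterior angle = 62 + 53 = 115 degrees

115 degrees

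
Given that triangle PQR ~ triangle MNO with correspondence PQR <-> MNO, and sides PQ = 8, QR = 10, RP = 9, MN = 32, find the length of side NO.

Similar triangles have proportional sides. Setting up the proportion:
MN / PQ = NO / QR
32 / 8 = NO / 10
NO = 10 * 32 / 8 = 40.

40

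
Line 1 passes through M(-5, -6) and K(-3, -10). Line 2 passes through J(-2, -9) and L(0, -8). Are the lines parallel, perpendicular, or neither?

Slope of line 1: m1 = (-10 - -6)/(-3 - -5) = -4/2 = -2
Slope of line 2: m2 = (-8 - -9)/(0 - -2) = 1/2 = 1/2
Two lines are perpendicular when the product of their slopes is -1 (negative reciprocals).
m1 * m2 = (-2) * (1/2) = -1, confirming perpendicularity.

Perpendicular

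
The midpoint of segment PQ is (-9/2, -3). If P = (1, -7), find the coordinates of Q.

Using the midpoint formula: M = ((x1 + x2)/2, (y1 + y2)/2)
We know M = (-9/2, -3) and P = (1, -7)
For x: -9/2 = (1 + x2)/2, so x2 = 2*-9/2 - 1 = -10
For y: -3 = (-7 + y2)/2, so y2 = 2*-3 - -7 = 1
Q = (-10, 1)

(-10, 1)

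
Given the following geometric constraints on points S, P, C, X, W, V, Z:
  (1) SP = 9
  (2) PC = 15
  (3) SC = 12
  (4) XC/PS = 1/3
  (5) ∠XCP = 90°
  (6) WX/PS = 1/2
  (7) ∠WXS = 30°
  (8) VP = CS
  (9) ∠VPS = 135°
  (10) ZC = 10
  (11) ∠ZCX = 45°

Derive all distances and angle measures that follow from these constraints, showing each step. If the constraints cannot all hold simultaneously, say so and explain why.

The constraints are consistent.

From the given relations:
  XC = 1/3·PS = 1/3·9 = 3
  WX = 1/2·PS = 1/2·9 ≈ 4.5
  VP = CS = 12

Step 1: From SP = 9, PV = 12, and ∠SPV = 135°, by the law of cosines:
  SV² = SP² + PV² - 2·SP·PV·cos(135°) = 81 + 144 + 152.7 = 377.7
  SV ≈ 19.44

Step 2: From PC = 15, CX = 3, and ∠PCX = 90°, by the law of cosines:
  PX² = PC² + CX² - 2·PC·CX·cos(90°) = 225 + 9 - 0 = 234
  PX = 3·√26

Step 3: From XC = 3, CZ = 10, and ∠XCZ = 45°, by the law of cosines:
  XZ² = XC² + CZ² - 2·XC·CZ·cos(45°) = 9 + 100 - 42.43 = 66.57
  XZ ≈ 8.16

Step 4: From SC = 12, SP = 9, CP = 15, by the inverse law of cosines:
  cos(∠CSP) = (SC² + SP² - CP²) / (2·SC·SP)
  ∠CSP = 90°

Step 5: From PC = 15, PS = 9, CS = 12, by the inverse law of cosines:
  cos(∠CPS) = (PC² + PS² - CS²) / (2·PC·PS)
  ∠CPS = 53.13°

Step 6: From CP = 15, CS = 12, PS = 9, by the inverse law of cosines:
  cos(∠PCS) = (CP² + CS² - PS²) / (2·CP·CS)
  ∠PCS = 36.87°

Step 7: From SP = 9, SV = 19.44, PV = 12, by the inverse law of cosines:
  cos(∠PSV) = (SP² + SV² - PV²) / (2·SP·SV)
  ∠PSV = 25.89°

Step 8: From PC = 15, PX = 3·√26, CX = 3, by the inverse law of cosines:
  cos(∠CPX) = (PC² + PX² - CX²) / (2·PC·PX)
  ∠CPX = 11.31°

Step 9: From XC = 3, XP = 3·√26, CP = 15, by the inverse law of cosines:
  cos(∠CXP) = (XC² + XP² - CP²) / (2·XC·XP)
  ∠CXP = 78.69°

Step 10: From XC = 3, XZ = 8.16, CZ = 10, by the inverse law of cosines:
  cos(∠CXZ) = (XC² + XZ² - CZ²) / (2·XC·XZ)
  ∠CXZ = 119.93°

Step 11: From VP = 12, VS = 19.44, PS = 9, by the inverse law of cosines:
  cos(∠PVS) = (VP² + VS² - PS²) / (2·VP·VS)
  ∠PVS = 19.11°

Step 12: From ZC = 10, ZX = 8.16, CX = 3, by the inverse law of cosines:
  cos(∠CZX) = (ZC² + ZX² - CX²) / (2·ZC·ZX)
  ∠CZX = 15.07°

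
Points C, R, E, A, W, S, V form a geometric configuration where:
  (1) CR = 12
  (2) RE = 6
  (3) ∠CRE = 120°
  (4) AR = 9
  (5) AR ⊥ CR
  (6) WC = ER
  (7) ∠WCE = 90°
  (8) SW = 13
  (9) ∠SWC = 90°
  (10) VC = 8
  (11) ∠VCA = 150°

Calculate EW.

From the given relations: WC = ER = 6.
Step 1: By the law of cosines on triangle ERC: EC² = 6² + 12² − 2·6·12·cos(120°) = 252, so EC = 6·√7.
Step 2: By the law of cosines on triangle ECW: EW² = (6·√7)² + 6² − 2·6·√7·6·cos(90°) = 288, so EW = 12·√2.

Therefore, the length of EW = 12·√2.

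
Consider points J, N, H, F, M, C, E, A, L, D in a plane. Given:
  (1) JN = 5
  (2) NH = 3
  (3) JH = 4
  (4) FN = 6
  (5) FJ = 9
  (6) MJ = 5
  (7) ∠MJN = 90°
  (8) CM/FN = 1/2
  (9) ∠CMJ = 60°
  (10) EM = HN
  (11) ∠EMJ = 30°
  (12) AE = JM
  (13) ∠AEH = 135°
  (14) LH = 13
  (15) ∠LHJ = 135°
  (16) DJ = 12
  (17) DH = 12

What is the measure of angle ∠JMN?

Step 1: By the law of cosines on triangle MJN: MN² = 5² + 5² − 2·5·5·cos(90°) = 50, so MN = 5·√2.
Step 2: By the inverse law of cosines on triangle JMN: cos(∠JMN) = (5² + (5·√2)² − 5²) / (2·5·5·√2) = 50/70.71 = 0.7071, so ∠JMN = 45°.

Therefore, the measure of angle ∠JMN = 45°.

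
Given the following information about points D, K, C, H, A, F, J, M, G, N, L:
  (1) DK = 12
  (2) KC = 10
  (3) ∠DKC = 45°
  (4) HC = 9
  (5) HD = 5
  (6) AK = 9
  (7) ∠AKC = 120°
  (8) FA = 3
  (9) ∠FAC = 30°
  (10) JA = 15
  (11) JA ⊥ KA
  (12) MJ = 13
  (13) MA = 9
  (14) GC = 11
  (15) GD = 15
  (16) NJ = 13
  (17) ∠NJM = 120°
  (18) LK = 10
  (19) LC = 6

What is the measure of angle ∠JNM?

Step 1: By the law of cosines on triangle NJM: NM² = 13² + 13² − 2·13·13·cos(120°) = 507, so NM = 13·√3.
Step 2: By the inverse law of cosines on triangle JNM: cos(∠JNM) = (13² + (13·√3)² − 13²) / (2·13·13·√3) = 507/585.43 = 0.866, so ∠JNM = 30°.

Therefore, the measure of angle ∠JNM = 30°.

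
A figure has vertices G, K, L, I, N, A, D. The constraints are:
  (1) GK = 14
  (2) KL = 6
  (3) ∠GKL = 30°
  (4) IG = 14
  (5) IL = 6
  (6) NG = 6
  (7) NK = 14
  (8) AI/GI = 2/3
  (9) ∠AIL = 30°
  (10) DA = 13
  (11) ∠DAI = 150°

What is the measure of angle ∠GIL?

Step 1: By the law of cosines on triangle GKL: GL² = 14² + 6² − 2·14·6·cos(30°) = 86.51, so GL ≈ 9.3.
Step 2: By the inverse law of cosines on triangle GIL: cos(∠GIL) = (14² + 6² − 9.3²) / (2·14·6) = 145.49/168 = 0.866, so ∠GIL = 30°.

Therefore, the measure of angle ∠GIL = 30°.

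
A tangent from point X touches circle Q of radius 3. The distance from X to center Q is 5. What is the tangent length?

tangent = √(d² - r²) = √(5² - 3²) = √(25 - 9) = √16 = 4

4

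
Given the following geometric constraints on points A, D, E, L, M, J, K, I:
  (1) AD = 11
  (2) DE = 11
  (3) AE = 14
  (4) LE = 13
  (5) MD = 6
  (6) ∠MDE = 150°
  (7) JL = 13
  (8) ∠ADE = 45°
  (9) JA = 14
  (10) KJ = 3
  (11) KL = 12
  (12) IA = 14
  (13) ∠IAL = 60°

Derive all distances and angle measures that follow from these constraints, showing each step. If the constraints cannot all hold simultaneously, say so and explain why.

These constraints are not satisfiable: (1), (2) and (3) fix all three sides of triangle ADE, so by the law of cosines cos(∠ADE) = (11² + 11² − 14²) / (2·11·11) = 0.1901, i.e. ∠ADE ≈ 79.04°, which contradicts (8) ∠ADE = 45°. No planar figure meets all of them, so nothing further can be derived.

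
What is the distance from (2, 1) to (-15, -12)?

The horizontal distance is |-15 - 2| = 17 and the vertical distance is |-12 - 1| = 13.
By the Pythagorean theorem, d = sqrt(17^2 + 13^2) = sqrt(458).

sqrt(458)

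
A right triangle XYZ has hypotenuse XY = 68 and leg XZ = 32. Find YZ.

By the Pythagorean theorem: YZ^2 = XY^2 - XZ^2
YZ^2 = 68^2 - 32^2 = 4624 - 1024 = 3600
YZ = sqrt(3600) = 60

60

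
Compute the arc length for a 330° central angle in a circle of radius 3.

Arc length = 2π(3)(11/12) = 11*pi/2

11*pi/2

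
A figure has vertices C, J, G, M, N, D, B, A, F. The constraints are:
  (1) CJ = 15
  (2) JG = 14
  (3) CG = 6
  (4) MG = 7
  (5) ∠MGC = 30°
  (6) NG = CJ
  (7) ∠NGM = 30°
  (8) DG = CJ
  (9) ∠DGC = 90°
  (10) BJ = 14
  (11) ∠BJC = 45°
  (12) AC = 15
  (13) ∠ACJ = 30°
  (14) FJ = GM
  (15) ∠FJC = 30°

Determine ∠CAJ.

Step 1: By the law of cosines on triangle ACJ: AJ² = 15² + 15² − 2·15·15·cos(30°) = 60.29, so AJ ≈ 7.76.
Step 2: By the inverse law of cosines on triangle CAJ: cos(∠CAJ) = (15² + 7.76² − 15²) / (2·15·7.76) = 60.29/232.94 = 0.2588, so ∠CAJ = 75°.

Therefore, the measure of angle ∠CAJ = 75°.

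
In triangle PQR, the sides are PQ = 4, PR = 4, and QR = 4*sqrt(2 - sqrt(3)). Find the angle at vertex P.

By the inverse law of cosines: cos(P) = (PQ² + PR² - QR²) / (2 × PQ × PR)
cos(P) = (4² + 4² - (4*sqrt(2 - sqrt(3)))²) / (2 × 4 × 4)
cos(P) = (16 + 16 - (32 - 16*sqrt(3))) / 32
cos(P) = sqrt(3)/2
P = arccos(sqrt(3)/2) = 30°

30°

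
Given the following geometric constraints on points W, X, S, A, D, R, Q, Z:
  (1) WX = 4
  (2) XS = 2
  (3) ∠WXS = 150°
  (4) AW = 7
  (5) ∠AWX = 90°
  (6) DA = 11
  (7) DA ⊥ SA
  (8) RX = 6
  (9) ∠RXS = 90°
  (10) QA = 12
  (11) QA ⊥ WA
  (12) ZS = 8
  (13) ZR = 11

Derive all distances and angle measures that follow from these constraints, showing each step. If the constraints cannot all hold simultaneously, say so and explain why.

The constraints are consistent.

Step 1: From WX = 4, XS = 2, and ∠WXS = 150°, by the law of cosines:
  WS² = WX² + XS² - 2·WX·XS·cos(150°) = 16 + 4 + 13.86 = 33.86
  WS ≈ 5.82

Step 2: From WA = 7, AQ = 12, and ∠WAQ = 90°, by the law of cosines:
  WQ² = WA² + AQ² - 2·WA·AQ·cos(90°) = 49 + 144 - 0 = 193
  WQ = √193

Step 3: From XW = 4, WA = 7, and ∠XWA = 90°, by the law of cosines:
  XA² = XW² + WA² - 2·XW·WA·cos(90°) = 16 + 49 - 0 = 65
  XA = √65

Step 4: From SX = 2, XR = 6, and ∠SXR = 90°, by the law of cosines:
  SR² = SX² + XR² - 2·SX·XR·cos(90°) = 4 + 36 - 0 = 40
  SR = 2·√10

Step 5: From WA = 7, WQ = √193, AQ = 12, by the inverse law of cosines:
  cos(∠AWQ) = (WA² + WQ² - AQ²) / (2·WA·WQ)
  ∠AWQ = 59.74°

Step 6: From WS = 5.82, WX = 4, SX = 2, by the inverse law of cosines:
  cos(∠SWX) = (WS² + WX² - SX²) / (2·WS·WX)
  ∠SWX = 9.9°

Step 7: From XA = √65, XW = 4, AW = 7, by the inverse law of cosines:
  cos(∠AXW) = (XA² + XW² - AW²) / (2·XA·XW)
  ∠AXW = 60.26°

Step 8: From SR = 2·√10, SX = 2, RX = 6, by the inverse law of cosines:
  cos(∠RSX) = (SR² + SX² - RX²) / (2·SR·SX)
  ∠RSX = 71.57°

Step 9: From SR = 2·√10, SZ = 8, RZ = 11, by the inverse law of cosines:
  cos(∠RSZ) = (SR² + SZ² - RZ²) / (2·SR·SZ)
  ∠RSZ = 99.67°

Step 10: From SW = 5.82, SX = 2, WX = 4, by the inverse law of cosines:
  cos(∠WSX) = (SW² + SX² - WX²) / (2·SW·SX)
  ∠WSX = 20.1°

Step 11: From AW = 7, AX = √65, WX = 4, by the inverse law of cosines:
  cos(∠WAX) = (AW² + AX² - WX²) / (2·AW·AX)
  ∠WAX = 29.74°

Step 12: From RS = 2·√10, RX = 6, SX = 2, by the inverse law of cosines:
  cos(∠SRX) = (RS² + RX² - SX²) / (2·RS·RX)
  ∠SRX = 18.43°

Step 13: From RS = 2·√10, RZ = 11, SZ = 8, by the inverse law of cosines:
  cos(∠SRZ) = (RS² + RZ² - SZ²) / (2·RS·RZ)
  ∠SRZ = 45.8°

Step 14: From QA = 12, QW = √193, AW = 7, by the inverse law of cosines:
  cos(∠AQW) = (QA² + QW² - AW²) / (2·QA·QW)
  ∠AQW = 30.26°

Step 15: From ZR = 11, ZS = 8, RS = 2·√10, by the inverse law of cosines:
  cos(∠RZS) = (ZR² + ZS² - RS²) / (2·ZR·ZS)
  ∠RZS = 34.53°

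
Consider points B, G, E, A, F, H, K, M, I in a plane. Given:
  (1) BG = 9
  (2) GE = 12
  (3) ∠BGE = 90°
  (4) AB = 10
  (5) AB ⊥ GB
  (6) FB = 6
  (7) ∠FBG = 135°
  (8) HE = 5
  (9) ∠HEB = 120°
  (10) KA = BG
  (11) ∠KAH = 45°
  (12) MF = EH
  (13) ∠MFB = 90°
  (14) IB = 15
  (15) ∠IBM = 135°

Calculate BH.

Step 1: By the law of cosines on triangle BGE: BE² = 9² + 12² − 2·9·12·cos(90°) = 225, so BE = 15.
Step 2: By the law of cosines on triangle BEH: BH² = 15² + 5² − 2·15·5·cos(120°) = 325, so BH = 5·√13.

Therefore, the length of BH = 5·√13.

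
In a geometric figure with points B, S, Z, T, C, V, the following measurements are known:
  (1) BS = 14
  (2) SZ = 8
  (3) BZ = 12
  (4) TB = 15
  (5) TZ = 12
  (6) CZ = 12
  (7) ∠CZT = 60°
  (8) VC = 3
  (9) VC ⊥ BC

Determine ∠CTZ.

Step 1: By the law of cosines on triangle TZC: TC² = 12² + 12² − 2·12·12·cos(60°) = 144, so TC = 12.
Step 2: By the inverse law of cosines on triangle CTZ: cos(∠CTZ) = (12² + 12² − 12²) / (2·12·12) = 144/288 = 0.5, so ∠CTZ = 60°.

Therefore, the measure of angle ∠CTZ = 60°.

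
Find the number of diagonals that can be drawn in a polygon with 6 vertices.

Each of the 6 vertices connects to 3 non-adjacent vertices via diagonals.
Total connections = 6 × 3 = 18, but each diagonal is counted twice.
Number of diagonals = 18 / 2 = 9.

9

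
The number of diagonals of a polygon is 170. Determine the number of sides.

Using d = n(n - 3)/2, we solve 170 = n(n - 3)/2.
So n(n - 3) = 340.
Testing n = 20: 20 * 17 = 340 = 340. Correct.
The polygon has 20 sides.

20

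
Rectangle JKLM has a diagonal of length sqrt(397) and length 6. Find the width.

b = sqrt(d^2 - a^2) = sqrt(397 - 36) = sqrt(361) = 19

19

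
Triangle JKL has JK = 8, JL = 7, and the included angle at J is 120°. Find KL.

When two sides and the included angle are known, the law of cosines gives the third side.
c^2 = a^2 + b^2 - 2ab cos(C) generalizes the Pythagorean theorem to non-right triangles.
Here: KL^2 = 64 + 49 - 112*(-1/2) = 169
KL = 13

13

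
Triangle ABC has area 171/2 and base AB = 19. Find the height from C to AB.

Rearranging the area formula Area = (1/2) * base * height:
height = 2 * Area / base = 2 * 171/2 / 19 = 9.

9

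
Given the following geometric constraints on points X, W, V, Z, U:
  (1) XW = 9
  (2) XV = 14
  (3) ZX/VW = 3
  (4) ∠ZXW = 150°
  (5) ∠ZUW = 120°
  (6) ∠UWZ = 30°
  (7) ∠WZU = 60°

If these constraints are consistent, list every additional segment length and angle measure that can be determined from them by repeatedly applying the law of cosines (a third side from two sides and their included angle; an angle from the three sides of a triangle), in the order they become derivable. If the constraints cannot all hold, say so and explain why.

These constraints are not satisfiable: (5), (6) and (7) are the three interior angles of triangle ZUW, which must sum to 180°, but 120° + 30° + 60° = 210°. No planar figure meets all of them, so nothing further can be derived.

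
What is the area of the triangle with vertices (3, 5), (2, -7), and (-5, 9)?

The Shoelace formula computes the area from vertex coordinates by summing cross products.
For vertices (3,5), (2,-7), (-5,9):
Signed sum = 3*-7 - 2*5 + 2*9 - -5*-7 + -5*5 - 3*9
= -31 + -17 + -52 = -100
Area = (1/2)|-100| = 50.

50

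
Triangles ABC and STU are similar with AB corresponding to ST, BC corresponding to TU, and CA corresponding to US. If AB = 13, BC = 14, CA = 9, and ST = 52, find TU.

Similar triangles have proportional sides. Setting up the proportion:
ST / AB = TU / BC
52 / 13 = TU / 14
TU = 14 * 52 / 13 = 56.

56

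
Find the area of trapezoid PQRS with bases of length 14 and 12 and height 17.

Area = (14 + 12) * 17 / 2 = 442 / 2 = 221

221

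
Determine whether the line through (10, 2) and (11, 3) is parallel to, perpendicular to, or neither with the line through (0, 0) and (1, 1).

Slope of line 1: m1 = (3 - 2)/(11 - 10) = 1/1 = 1
Slope of line 2: m2 = (1 - 0)/(1 - 0) = 1/1 = 1
m1 = m2, so the lines are parallel.

Parallel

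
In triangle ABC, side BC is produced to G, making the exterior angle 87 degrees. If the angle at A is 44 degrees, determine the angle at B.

The exterior angle theorem states that an exterior angle equals the sum of the two non-adjacent interior angles.
So 87 = 44 + angle B, which gives angle B = 87 - 44 = 43 degrees.

43 degrees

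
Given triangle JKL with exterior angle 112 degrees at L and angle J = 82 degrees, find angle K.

By the exterior angle theorem: exterior angle = sum of remote interior angles.
112 = 82 + angle K
angle K = 112 - 82 = 30 degrees

30 degrees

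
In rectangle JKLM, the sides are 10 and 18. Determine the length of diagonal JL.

Using the Pythagorean theorem:
d² = 10² + 18² = 100 + 324 = 424
d = sqrt(424) = 2*sqrt(106)

2*sqrt(106)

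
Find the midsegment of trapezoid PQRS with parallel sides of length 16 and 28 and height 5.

midsegment = (16 + 28) / 2 = 44 / 2 = 22

22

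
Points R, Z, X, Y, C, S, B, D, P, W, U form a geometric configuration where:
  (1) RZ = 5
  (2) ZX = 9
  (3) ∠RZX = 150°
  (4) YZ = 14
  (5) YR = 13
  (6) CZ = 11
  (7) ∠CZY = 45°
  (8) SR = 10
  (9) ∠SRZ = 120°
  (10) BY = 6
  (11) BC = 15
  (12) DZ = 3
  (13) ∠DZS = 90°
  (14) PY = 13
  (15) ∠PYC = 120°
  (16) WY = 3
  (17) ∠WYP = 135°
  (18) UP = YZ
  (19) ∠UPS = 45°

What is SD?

Step 1: By the law of cosines on triangle ZRS: ZS² = 5² + 10² − 2·5·10·cos(120°) = 175, so ZS = 5·√7.
Step 2: By the law of cosines on triangle SZD: SD² = (5·√7)² + 3² − 2·5·√7·3·cos(90°) = 184, so SD = 2·√46.

Therefore, the length of SD = 2·√46.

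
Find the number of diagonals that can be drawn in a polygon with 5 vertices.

Total line segments between 5 vertices = C(5,2) = 10.
Subtract the 5 sides: 10 - 5 = 5 diagonals.

5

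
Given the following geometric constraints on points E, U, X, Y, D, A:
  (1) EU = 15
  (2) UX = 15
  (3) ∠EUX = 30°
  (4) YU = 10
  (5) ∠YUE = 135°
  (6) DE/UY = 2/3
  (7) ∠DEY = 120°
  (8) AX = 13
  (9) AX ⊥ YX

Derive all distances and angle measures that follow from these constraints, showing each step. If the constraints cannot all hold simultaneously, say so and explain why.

The constraints are consistent.

From the given relations:
  DE = 2/3·UY = 2/3·10 ≈ 6.67

Step 1: From EU = 15, UX = 15, and ∠EUX = 30°, by the law of cosines:
  EX² = EU² + UX² - 2·EU·UX·cos(30°) = 225 + 225 - 389.7 = 60.29
  EX ≈ 7.76

Step 2: From EU = 15, UY = 10, and ∠EUY = 135°, by the law of cosines:
  EY² = EU² + UY² - 2·EU·UY·cos(135°) = 225 + 100 + 212.1 = 537.1
  EY ≈ 23.18

Step 3: From YE = 23.18, ED = 6.67, and ∠YED = 120°, by the law of cosines:
  YD² = YE² + ED² - 2·YE·ED·cos(120°) = 537.1 + 44.44 + 154.5 = 736.1
  YD ≈ 27.13

Step 4: From EU = 15, EX = 7.76, UX = 15, by the inverse law of cosines:
  cos(∠UEX) = (EU² + EX² - UX²) / (2·EU·EX)
  ∠UEX = 75°

Step 5: From EU = 15, EY = 23.18, UY = 10, by the inverse law of cosines:
  cos(∠UEY) = (EU² + EY² - UY²) / (2·EU·EY)
  ∠UEY = 17.76°

Step 6: From XE = 7.76, XU = 15, EU = 15, by the inverse law of cosines:
  cos(∠EXU) = (XE² + XU² - EU²) / (2·XE·XU)
  ∠EXU = 75°

Step 7: From YE = 23.18, YU = 10, EU = 15, by the inverse law of cosines:
  cos(∠EYU) = (YE² + YU² - EU²) / (2·YE·YU)
  ∠EYU = 27.24°

Step 8: From YD = 27.13, YE = 23.18, DE = 6.67, by the inverse law of cosines:
  cos(∠DYE) = (YD² + YE² - DE²) / (2·YD·YE)
  ∠DYE = 12.29°

Step 9: From DE = 6.67, DY = 27.13, EY = 23.18, by the inverse law of cosines:
  cos(∠EDY) = (DE² + DY² - EY²) / (2·DE·DY)
  ∠EDY = 47.71°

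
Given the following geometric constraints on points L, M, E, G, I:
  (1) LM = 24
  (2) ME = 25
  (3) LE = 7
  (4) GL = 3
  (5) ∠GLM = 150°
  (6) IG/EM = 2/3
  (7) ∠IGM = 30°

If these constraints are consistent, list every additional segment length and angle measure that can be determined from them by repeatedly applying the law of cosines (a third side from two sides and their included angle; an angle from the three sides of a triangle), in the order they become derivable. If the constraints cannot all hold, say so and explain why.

The constraints are consistent. Derivable facts, in order:
After 1 step:
- MG ≈ 26.64
- ∠ELM = 90°
- ∠EML = 16.26°
- ∠LEM = 73.74°
After 2 steps:
- MI ≈ 14.78
- ∠GML = 3.23°
- ∠LGM = 26.77°
After 3 steps:
- ∠GIM = 115.68°
- ∠GMI = 34.32°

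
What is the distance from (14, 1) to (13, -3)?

The horizontal distance is |13 - 14| = 1 and the vertical distance is |-3 - 1| = 4.
By the Pythagorean theorem, d = sqrt(1^2 + 4^2) = sqrt(17).

sqrt(17)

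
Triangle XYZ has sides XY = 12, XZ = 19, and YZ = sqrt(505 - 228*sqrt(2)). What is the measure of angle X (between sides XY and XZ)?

When all three sides of a triangle are known, the law of cosines can be rearranged to find any angle.
cos(C) = (a² + b² - c²) / (2ab) gives cos(X) = sqrt(2)/2.
Taking the inverse cosine: X = 45°.

45°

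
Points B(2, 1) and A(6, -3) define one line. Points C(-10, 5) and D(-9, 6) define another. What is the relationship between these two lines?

Slope of line 1: m1 = (-3 - 1)/(6 - 2) = -4/4 = -1
Slope of line 2: m2 = (6 - 5)/(-9 - -10) = 1/1 = 1
m1 * m2 = (-1) * (1) = -1 = -1, so the lines are perpendicular.

Perpendicular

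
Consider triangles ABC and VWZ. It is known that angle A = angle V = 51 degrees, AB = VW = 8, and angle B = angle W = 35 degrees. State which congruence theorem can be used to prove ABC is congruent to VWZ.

The given information matches ASA: Two pairs of corresponding angles and the included side are equal (Angle-Side-Angle).

ASA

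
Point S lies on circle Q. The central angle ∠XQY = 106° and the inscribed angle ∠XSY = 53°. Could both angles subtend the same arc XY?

By the inscribed angle theorem, if both angles subtend the same arc, the inscribed angle must be half the central angle.
Half of 106° = 53°, which equals the given inscribed angle of 53°.
Therefore, yes, they correspond to the same arc.

Yes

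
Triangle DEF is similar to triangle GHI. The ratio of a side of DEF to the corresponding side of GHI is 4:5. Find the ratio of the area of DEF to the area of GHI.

Area scales with the square of linear dimensions. If every length is multiplied by 4/5, then the area is multiplied by (4/5)^2 = 16/25.
The area ratio is 16:25.

16:25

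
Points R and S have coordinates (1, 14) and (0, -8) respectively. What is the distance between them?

d = sqrt((0 - 1)^2 + (-8 - 14)^2)
d = sqrt(-1^2 + -22^2)
d = sqrt(1 + 484)
d = sqrt(485)

sqrt(485)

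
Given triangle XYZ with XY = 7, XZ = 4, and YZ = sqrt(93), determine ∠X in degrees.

When all three sides of a triangle are known, the law of cosines can be rearranged to find any angle.
cos(C) = (a² + b² - c²) / (2ab) gives cos(X) = -1/2.
Taking the inverse cosine: X = 120°.

120°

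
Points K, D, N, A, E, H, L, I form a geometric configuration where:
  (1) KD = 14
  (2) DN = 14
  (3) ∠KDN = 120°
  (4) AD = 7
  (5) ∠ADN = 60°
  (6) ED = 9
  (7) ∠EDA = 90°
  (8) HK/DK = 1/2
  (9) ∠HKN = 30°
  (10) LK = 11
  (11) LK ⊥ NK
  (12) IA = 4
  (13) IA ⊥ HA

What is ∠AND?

Step 1: By the law of cosines on triangle NDA: NA² = 14² + 7² − 2·14·7·cos(60°) = 147, so NA = 7·√3.
Step 2: By the inverse law of cosines on triangle AND: cos(∠AND) = ((7·√3)² + 14² − 7²) / (2·7·√3·14) = 294/339.48 = 0.866, so ∠AND = 30°.

Therefore, the measure of angle ∠AND = 30°.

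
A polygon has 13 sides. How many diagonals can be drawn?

Each of the 13 vertices connects to 10 non-adjacent vertices via diagonals.
Total connections = 13 × 10 = 130, but each diagonal is counted twice.
Number of diagonals = 130 / 2 = 65.

65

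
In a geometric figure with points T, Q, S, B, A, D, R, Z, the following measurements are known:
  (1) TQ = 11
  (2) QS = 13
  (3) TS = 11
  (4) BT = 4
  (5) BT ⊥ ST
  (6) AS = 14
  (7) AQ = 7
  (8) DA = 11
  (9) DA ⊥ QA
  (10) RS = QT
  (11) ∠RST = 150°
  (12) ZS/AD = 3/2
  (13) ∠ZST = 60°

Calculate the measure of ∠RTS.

From the given relations: RS = QT = 11.
Step 1: By the law of cosines on triangle TSR: TR² = 11² + 11² − 2·11·11·cos(150°) = 451.58, so TR ≈ 21.25.
Step 2: By the inverse law of cosines on triangle RTS: cos(∠RTS) = (21.25² + 11² − 11²) / (2·21.25·11) = 451.58/467.51 = 0.9659, so ∠RTS = 15°.

Therefore, the measure of angle ∠RTS = 15°.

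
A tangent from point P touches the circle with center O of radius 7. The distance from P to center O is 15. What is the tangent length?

tangent = √(d² - r²) = √(15² - 7²) = √(225 - 49) = √176 = 4*sqrt(11)

4*sqrt(11)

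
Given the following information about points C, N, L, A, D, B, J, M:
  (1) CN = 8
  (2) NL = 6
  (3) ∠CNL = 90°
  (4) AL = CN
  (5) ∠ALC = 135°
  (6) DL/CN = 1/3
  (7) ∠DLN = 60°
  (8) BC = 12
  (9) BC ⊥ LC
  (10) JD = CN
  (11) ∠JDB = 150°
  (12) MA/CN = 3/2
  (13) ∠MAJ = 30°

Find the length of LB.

Step 1: By the law of cosines on triangle LNC: LC² = 6² + 8² − 2·6·8·cos(90°) = 100, so LC = 10.
Step 2: By the law of cosines on triangle LCB: LB² = 10² + 12² − 2·10·12·cos(90°) = 244, so LB = 2·√61.

Therefore, the length of LB = 2·√61.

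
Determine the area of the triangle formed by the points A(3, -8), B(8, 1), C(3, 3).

Shoelace: Area = (1/2)|3(1-3) + 8(3--8) + 3(-8-1)| = (1/2)(55) = 55/2

55/2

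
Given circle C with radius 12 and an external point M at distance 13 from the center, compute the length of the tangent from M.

tangent = √(d² - r²) = √(13² - 12²) = √(169 - 144) = √25 = 5

5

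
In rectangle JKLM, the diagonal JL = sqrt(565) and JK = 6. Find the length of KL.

The diagonal of a rectangle forms a right triangle with the two sides.
Rearranging the Pythagorean theorem: missing side = sqrt(d^2 - known^2).
= sqrt(565 - 36) = sqrt(529) = 23.

23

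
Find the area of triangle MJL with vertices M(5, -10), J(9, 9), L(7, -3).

The Shoelace formula computes the area from vertex coordinates by summing cross products.
For vertices (5,-10), (9,9), (7,-3):
Signed sum = 5*9 - 9*-10 + 9*-3 - 7*9 + 7*-10 - 5*-3
= 135 + -90 + -55 = -10
Area = (1/2)|-10| = 5.

5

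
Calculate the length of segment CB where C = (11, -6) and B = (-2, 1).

The horizontal distance is |-2 - 11| = 13 and the vertical distance is |1 - -6| = 7.
By the Pythagorean theorem, d = sqrt(13^2 + 7^2) = sqrt(218).

sqrt(218)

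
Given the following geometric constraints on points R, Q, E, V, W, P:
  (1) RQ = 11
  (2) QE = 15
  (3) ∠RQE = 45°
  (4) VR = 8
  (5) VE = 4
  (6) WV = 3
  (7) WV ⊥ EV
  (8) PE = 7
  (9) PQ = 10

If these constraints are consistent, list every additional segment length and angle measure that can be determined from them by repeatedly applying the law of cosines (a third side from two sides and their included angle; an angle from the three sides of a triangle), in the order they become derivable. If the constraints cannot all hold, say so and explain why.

The constraints are consistent. Derivable facts, in order:
After 1 step:
- EW = 5
- RE ≈ 10.61
- ∠EPQ = 122.88°
- ∠EQP = 23.07°
- ∠PEQ = 34.05°
After 2 steps:
- ∠ERQ = 87.88°
- ∠ERV = 18.91°
- ∠EVR = 120.68°
- ∠EWV = 53.13°
- ∠QER = 47.12°
- ∠REV = 40.41°
- ∠VEW = 36.87°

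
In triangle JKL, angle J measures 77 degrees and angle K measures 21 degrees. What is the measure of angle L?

The interior angles sum to 180°: angle L = 180 - 77 - 21 = 82°.
The triangle is acute (angles 77°, 21°, 82°).

82 degrees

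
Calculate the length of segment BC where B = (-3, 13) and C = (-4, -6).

d = sqrt((-1)^2 + (-19)^2) = sqrt(362)

sqrt(362)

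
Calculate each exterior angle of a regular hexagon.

Each exterior angle of a regular n-gon is 360 / n.
For n = 6: 360 / 6 = 60 degrees.

60 degrees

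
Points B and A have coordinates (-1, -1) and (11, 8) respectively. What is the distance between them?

d = sqrt((12)^2 + (9)^2) = sqrt(225) = 15

15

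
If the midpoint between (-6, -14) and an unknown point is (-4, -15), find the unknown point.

Using the midpoint formula: M = ((x1 + x2)/2, (y1 + y2)/2)
We know M = (-4, -15) and Q = (-6, -14)
For x: -4 = (-6 + x2)/2, so x2 = 2*-4 - -6 = -2
For y: -15 = (-14 + y2)/2, so y2 = 2*-15 - -14 = -16
S = (-2, -16)

(-2, -16)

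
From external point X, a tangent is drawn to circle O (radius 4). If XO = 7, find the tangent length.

tangent = √(d² - r²) = √(7² - 4²) = √(49 - 16) = √33 = sqrt(33)

sqrt(33)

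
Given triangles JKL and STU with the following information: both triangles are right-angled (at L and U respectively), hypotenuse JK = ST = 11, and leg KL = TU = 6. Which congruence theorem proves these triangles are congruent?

The given information provides:
both triangles are right-angled (at L and U respectively), hypotenuse JK = ST = 11, and leg KL = TU = 6
This matches the HL congruence theorem.
The hypotenuse and one leg of two right triangles are equal (Hypotenuse-Leg).

HL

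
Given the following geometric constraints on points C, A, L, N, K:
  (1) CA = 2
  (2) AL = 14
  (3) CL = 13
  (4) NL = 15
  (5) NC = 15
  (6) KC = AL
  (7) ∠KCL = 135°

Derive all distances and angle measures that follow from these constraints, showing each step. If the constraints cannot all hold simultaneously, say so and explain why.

The constraints are consistent.

From the given relations:
  KC = AL = 14

Step 1: From LC = 13, CK = 14, and ∠LCK = 135°, by the law of cosines:
  LK² = LC² + CK² - 2·LC·CK·cos(135°) = 169 + 196 + 257.4 = 622.4
  LK ≈ 24.95

Step 2: From CA = 2, CL = 13, AL = 14, by the inverse law of cosines:
  cos(∠ACL) = (CA² + CL² - AL²) / (2·CA·CL)
  ∠ACL = 116.25°

Step 3: From CL = 13, CN = 15, LN = 15, by the inverse law of cosines:
  cos(∠LCN) = (CL² + CN² - LN²) / (2·CL·CN)
  ∠LCN = 64.32°

Step 4: From AC = 2, AL = 14, CL = 13, by the inverse law of cosines:
  cos(∠CAL) = (AC² + AL² - CL²) / (2·AC·AL)
  ∠CAL = 56.39°

Step 5: From LA = 14, LC = 13, AC = 2, by the inverse law of cosines:
  cos(∠ALC) = (LA² + LC² - AC²) / (2·LA·LC)
  ∠ALC = 7.36°

Step 6: From LC = 13, LN = 15, CN = 15, by the inverse law of cosines:
  cos(∠CLN) = (LC² + LN² - CN²) / (2·LC·LN)
  ∠CLN = 64.32°

Step 7: From NC = 15, NL = 15, CL = 13, by the inverse law of cosines:
  cos(∠CNL) = (NC² + NL² - CL²) / (2·NC·NL)
  ∠CNL = 51.36°

Step 8: From LC = 13, LK = 24.95, CK = 14, by the inverse law of cosines:
  cos(∠CLK) = (LC² + LK² - CK²) / (2·LC·LK)
  ∠CLK = 23.38°

Step 9: From KC = 14, KL = 24.95, CL = 13, by the inverse law of cosines:
  cos(∠CKL) = (KC² + KL² - CL²) / (2·KC·KL)
  ∠CKL = 21.62°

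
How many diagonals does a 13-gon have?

Each of the 13 vertices connects to 10 non-adjacent vertices via diagonals.
Total connections = 13 × 10 = 130, but each diagonal is counted twice.
Number of diagonals = 130 / 2 = 65.

65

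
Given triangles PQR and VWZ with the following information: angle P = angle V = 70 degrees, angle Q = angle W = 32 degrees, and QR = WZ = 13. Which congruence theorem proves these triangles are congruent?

Consider the given information: angle P = angle V = 70 degrees, angle Q = angle W = 32 degrees, and QR = WZ = 13
This is not ASA or HL: ASA requires two angles and the side between them. HL only applies to right triangles with matching hypotenuse and leg.
The correct criterion is AAS. Two pairs of corresponding angles and a non-included side are equal (Angle-Angle-Side).

AAS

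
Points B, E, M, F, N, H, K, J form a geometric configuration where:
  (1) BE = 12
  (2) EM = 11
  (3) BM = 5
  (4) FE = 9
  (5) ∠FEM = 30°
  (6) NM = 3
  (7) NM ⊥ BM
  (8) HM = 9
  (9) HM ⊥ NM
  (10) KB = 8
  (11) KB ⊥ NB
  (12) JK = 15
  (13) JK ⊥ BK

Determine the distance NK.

Step 1: By the law of cosines on triangle BMN: BN² = 5² + 3² − 2·5·3·cos(90°) = 34, so BN = √34.
Step 2: By the law of cosines on triangle NBK: NK² = √34² + 8² − 2·√34·8·cos(90°) = 98, so NK = 7·√2.

Therefore, the length of NK = 7·√2.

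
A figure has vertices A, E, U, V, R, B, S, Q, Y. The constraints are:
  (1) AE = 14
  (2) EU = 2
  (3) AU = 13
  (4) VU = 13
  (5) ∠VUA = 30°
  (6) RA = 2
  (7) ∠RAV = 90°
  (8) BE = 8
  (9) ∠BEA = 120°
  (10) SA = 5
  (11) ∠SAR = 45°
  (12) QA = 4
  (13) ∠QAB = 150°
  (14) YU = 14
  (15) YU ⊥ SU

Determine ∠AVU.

Step 1: By the law of cosines on triangle VUA: VA² = 13² + 13² − 2·13·13·cos(30°) = 45.28, so VA ≈ 6.73.
Step 2: By the inverse law of cosines on triangle AVU: cos(∠AVU) = (6.73² + 13² − 13²) / (2·6.73·13) = 45.28/174.96 = 0.2588, so ∠AVU = 75°.

Therefore, the measure of angle ∠AVU = 75°.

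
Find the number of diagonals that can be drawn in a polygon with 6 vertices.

Total line segments between 6 vertices = C(6,2) = 15.
Subtract the 6 sides: 15 - 6 = 9 diagonals.

9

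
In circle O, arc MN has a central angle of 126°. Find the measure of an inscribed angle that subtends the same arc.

Inscribed angle = 126° / 2 = 63° (inscribed angle theorem).

63°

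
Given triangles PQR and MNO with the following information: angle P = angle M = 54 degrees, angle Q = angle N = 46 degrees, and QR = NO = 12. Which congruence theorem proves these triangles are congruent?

The given information matches AAS: Two pairs of corresponding angles and a non-included side are equal (Angle-Angle-Side).

AAS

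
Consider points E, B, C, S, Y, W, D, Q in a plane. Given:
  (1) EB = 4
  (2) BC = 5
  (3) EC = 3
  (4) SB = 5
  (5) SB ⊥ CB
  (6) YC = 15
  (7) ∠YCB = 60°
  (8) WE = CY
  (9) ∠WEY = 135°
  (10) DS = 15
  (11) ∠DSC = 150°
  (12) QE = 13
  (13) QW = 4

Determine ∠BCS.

Step 1: By the law of cosines on triangle CBS: CS² = 5² + 5² − 2·5·5·cos(90°) = 50, so CS = 5·√2.
Step 2: By the inverse law of cosines on triangle BCS: cos(∠BCS) = (5² + (5·√2)² − 5²) / (2·5·5·√2) = 50/70.71 = 0.7071, so ∠BCS = 45°.

Therefore, the measure of angle ∠BCS = 45°.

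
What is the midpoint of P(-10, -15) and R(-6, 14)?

M = ((x₁ + x₂)/2, (y₁ + y₂)/2)
= ((-10 + -6)/2, (-15 + 14)/2)
= (-16/2, -1/2) = (-8, -1/2)

(-8, -1/2)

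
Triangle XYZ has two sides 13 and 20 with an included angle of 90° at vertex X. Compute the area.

Area = (1/2) * XY * XZ * sin(X)
Area = (1/2) * 13 * 20 * sin(90°)
Area = (1/2) * 13 * 20 * 1
Area = 130

130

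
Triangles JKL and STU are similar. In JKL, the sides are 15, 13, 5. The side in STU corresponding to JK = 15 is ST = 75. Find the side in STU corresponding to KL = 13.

k = 75/15 = 5. TU = 5 * 13 = 65.

65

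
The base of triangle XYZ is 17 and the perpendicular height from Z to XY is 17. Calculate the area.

Area = (1/2)(17)(17) = 289/2

289/2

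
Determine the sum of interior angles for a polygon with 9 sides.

The sum of interior angles of an n-sided polygon is (n - 2) * 180.
For n = 9: (9 - 2) * 180 = 7 * 180 = 1260 degrees.

1260 degrees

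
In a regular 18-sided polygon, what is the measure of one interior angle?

Each interior angle of a regular n-gon is (n - 2) * 180 / n.
For n = 18: (18 - 2) * 180 / 18 = 2880/18 = 160 degrees.

160 degrees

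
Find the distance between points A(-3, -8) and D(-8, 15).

d = sqrt((-8 - -3)^2 + (15 - -8)^2)
d = sqrt(-5^2 + 23^2)
d = sqrt(25 + 529)
d = sqrt(554)

sqrt(554)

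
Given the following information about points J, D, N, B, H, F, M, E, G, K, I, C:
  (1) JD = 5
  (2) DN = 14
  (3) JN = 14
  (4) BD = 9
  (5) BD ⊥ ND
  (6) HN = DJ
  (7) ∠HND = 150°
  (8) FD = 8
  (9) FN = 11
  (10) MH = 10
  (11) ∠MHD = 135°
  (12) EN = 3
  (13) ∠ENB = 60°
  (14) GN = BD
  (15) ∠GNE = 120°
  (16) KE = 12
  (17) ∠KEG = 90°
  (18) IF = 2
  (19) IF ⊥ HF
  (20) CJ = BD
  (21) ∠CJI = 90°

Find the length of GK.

From the given relations: GN = BD = 9.
Step 1: By the law of cosines on triangle ENG: EG² = 3² + 9² − 2·3·9·cos(120°) = 117, so EG = 3·√13.
Step 2: By the law of cosines on triangle GEK: GK² = (3·√13)² + 12² − 2·3·√13·12·cos(90°) = 261, so GK = 3·√29.

Therefore, the length of GK = 3·√29.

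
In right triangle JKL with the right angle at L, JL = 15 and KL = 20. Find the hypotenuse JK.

By the Pythagorean theorem: JK^2 = JL^2 + KL^2
JK^2 = 15^2 + 20^2 = 225 + 400 = 625
JK = sqrt(625) = 25

25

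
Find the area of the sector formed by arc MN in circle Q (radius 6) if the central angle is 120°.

The full circle has area πr² = π(6)² = 36*pi.
The sector covers 120° out of 360°, a fraction of 1/3.
Sector area = 36*pi × 1/3 = 12*pi.

12*pi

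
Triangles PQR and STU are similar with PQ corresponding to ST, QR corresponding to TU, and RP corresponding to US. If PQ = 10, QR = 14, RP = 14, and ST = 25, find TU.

Since the triangles are similar, the ratio of corresponding sides is constant.
Scale factor k = ST / PQ = 25 / 10 = 5/2
TU = k * QR = 5/2 * 14 = 35

35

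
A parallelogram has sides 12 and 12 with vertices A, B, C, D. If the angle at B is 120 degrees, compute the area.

Area = a * b * sin(theta)
Area = 12 * 12 * sin(120 degrees)
Area = 144 * sqrt(3)/2
Area = 72*sqrt(3)

72*sqrt(3)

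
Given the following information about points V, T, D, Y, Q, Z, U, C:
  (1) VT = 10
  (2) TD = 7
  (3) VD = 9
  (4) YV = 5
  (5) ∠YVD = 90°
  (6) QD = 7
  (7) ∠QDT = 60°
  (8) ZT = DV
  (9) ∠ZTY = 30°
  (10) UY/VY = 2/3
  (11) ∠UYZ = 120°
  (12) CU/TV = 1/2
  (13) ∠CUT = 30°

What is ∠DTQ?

Step 1: By the law of cosines on triangle TDQ: TQ² = 7² + 7² − 2·7·7·cos(60°) = 49, so TQ = 7.
Step 2: By the inverse law of cosines on triangle DTQ: cos(∠DTQ) = (7² + 7² − 7²) / (2·7·7) = 49/98 = 0.5, so ∠DTQ = 60°.

Therefore, the measure of angle ∠DTQ = 60°.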